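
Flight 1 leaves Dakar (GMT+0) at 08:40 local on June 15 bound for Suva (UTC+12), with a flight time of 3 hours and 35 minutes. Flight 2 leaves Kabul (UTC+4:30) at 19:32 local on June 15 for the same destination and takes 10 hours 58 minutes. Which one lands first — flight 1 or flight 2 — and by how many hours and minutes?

Flight 1 departs at 08:40 UTC (Jun 15).
+3 hours 35 minutes → arrive 12:15 UTC on Jun 15.
Flight 2 in UTC: 19:32 − 4:30 = 15:02 on Jun 15.
+10 hours and 58 minutes → arrive 02:00 UTC on Jun 16.
Flight 1 lands earlier by 13 hours 45 minutes.

the first, by 13 hours 45 minutes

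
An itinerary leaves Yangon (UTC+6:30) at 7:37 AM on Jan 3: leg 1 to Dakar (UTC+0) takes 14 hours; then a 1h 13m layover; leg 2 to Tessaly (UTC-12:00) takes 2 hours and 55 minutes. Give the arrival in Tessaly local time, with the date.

Convert departure to UTC: 7:37 AM − 6:30 = 1:07 AM UTC on Jan 3.
Add 14 hours leg 1 → 3:07 PM UTC.
Add 1 hour 13 minutes layover in Dakar → 4:20 PM UTC.
Add 2 hours and 55 minutes leg 2 → 7:15 PM UTC.
Tessaly is UTC−12:00, so local arrival = 7:15 PM − 12:00 = 7:15 AM on Jan 3.

7:15 AM on January 3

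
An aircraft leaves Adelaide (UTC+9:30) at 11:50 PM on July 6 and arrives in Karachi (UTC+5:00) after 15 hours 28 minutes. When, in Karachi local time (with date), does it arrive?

10:48 AM on July 7

Convert departure to UTC: 11:50 PM − 9:30 = 2:20 PM UTC on Jul 6.
Add 15 hours 28 minutes travel time → 5:48 AM UTC (Jul 7).
Karachi is UTC+5:00, so local arrival = 5:48 AM + 5:00 = 10:48 AM on Jul 7.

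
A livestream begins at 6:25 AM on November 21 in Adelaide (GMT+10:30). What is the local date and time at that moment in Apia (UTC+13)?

In UTC: 6:25 AM − 10:30 = 7:55 PM on Nov 20.
Apia is UTC+13:00: 7:55 PM + 13:00 = 8:55 AM on Nov 21.

8:55 AM on Nov 21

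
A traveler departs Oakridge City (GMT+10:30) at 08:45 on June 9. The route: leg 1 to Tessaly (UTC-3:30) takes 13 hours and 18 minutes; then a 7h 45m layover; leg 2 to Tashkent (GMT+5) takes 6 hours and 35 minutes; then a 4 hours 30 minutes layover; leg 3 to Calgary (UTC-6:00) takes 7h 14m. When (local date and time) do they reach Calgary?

07:37 on Jun 10

Convert departure to UTC: 08:45 − 10:30 = 22:15 UTC on Jun 8.
Add 13 hours 18 minutes leg 1 → 11:33 UTC (Jun 9).
Add 7 hours and 45 minutes layover in Tessaly → 19:18 UTC.
Add 6 hours 35 minutes leg 2 → 01:53 UTC (Jun 10).
Add 4 hours and 30 minutes layover in Tashkent → 06:23 UTC.
Add 7 hours 14 minutes leg 3 → 13:37 UTC.
Calgary is UTC−6:00, so local arrival = 13:37 − 6:00 = 07:37 on Jun 10.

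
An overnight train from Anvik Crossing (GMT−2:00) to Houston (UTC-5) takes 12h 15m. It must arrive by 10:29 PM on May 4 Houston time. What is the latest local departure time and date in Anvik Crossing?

1:14 PM on May 4

Target arrival in UTC: 10:29 PM + 5:00 = 3:29 AM on May 5.
Subtract 12 hours 15 minutes → departure 3:14 PM UTC on May 4.
Anvik Crossing is UTC−2:00: 3:14 PM − 2:00 = 1:14 PM on May 4.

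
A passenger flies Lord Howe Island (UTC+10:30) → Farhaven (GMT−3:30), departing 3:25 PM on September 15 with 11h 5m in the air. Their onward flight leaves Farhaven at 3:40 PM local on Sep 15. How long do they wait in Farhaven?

3 hours 10 minutes

Convert departure to UTC: 3:25 PM − 10:30 = 4:55 AM UTC on Sep 15.
Add 11 hours 5 minutes flight time → 4:00 PM UTC.
Farhaven is UTC−3:30, so local arrival = 4:00 PM − 3:30 = 12:30 PM on Sep 15.
Layover = 3:40 PM − 12:30 PM = 3 hours 10 minutes.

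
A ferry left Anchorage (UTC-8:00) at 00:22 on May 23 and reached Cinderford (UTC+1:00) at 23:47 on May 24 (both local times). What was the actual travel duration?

38 hours 25 minutes

Departure in UTC: 00:22 + 8:00 = 08:22 on May 23.
Arrival in UTC: 23:47 − 1:00 = 22:47 on May 24.
Elapsed = 22:47 − 08:22 (+1 day) = 38 hours 25 minutes.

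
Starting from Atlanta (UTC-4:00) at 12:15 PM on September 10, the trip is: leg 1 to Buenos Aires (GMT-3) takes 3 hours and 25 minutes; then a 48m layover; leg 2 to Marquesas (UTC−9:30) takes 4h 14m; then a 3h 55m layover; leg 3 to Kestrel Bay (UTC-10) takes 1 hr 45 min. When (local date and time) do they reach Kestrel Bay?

Convert departure to UTC: 12:15 PM + 4:00 = 4:15 PM UTC on Sep 10.
Add 3 hours 25 minutes leg 1 → 7:40 PM UTC.
Add 48 minutes layover in Buenos Aires → 8:28 PM UTC.
Add 4 hours 14 minutes leg 2 → 12:42 AM UTC (Sep 11).
Add 3 hours and 55 minutes layover in Marquesas → 4:37 AM UTC.
Add 1 hour and 45 minutes leg 3 → 6:22 AM UTC.
Kestrel Bay is UTC−10:00, so local arrival = 6:22 AM − 10:00 = 8:22 PM on Sep 10.

8:22 PM on Sep 10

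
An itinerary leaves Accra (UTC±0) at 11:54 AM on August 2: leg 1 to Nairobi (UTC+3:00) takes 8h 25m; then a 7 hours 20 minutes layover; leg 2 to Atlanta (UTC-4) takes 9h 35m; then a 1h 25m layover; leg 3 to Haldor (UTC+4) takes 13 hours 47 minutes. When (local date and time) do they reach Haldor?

Accra is at UTC+0, so departure is already 11:54 AM UTC on Aug 2.
Add 8 hours 25 minutes leg 1 → 8:19 PM UTC.
Add 7 hours and 20 minutes layover in Nairobi → 3:39 AM UTC (Aug 3).
Add 9 hours and 35 minutes leg 2 → 1:14 PM UTC.
Add 1 hour 25 minutes layover in Atlanta → 2:39 PM UTC.
Add 13 hours 47 minutes leg 3 → 4:26 AM UTC (Aug 4).
Haldor is UTC+4:00, so local arrival = 4:26 AM + 4:00 = 8:26 AM on Aug 4.

8:26 AM on Aug 4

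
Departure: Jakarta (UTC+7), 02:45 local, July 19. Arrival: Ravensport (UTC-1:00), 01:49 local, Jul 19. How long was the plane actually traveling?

Ravensport is 8:00 behind Jakarta.
Clock-face elapsed time (ignoring zones) is −56 minutes.
Actual elapsed = −56 minutes + 8:00 = 7 hours 4 minutes.

7 hours 4 minutes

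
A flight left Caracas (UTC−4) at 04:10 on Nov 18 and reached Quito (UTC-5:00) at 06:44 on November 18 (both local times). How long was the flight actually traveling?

3 hours 34 minutes

Departure in UTC: 04:10 + 4:00 = 08:10 on Nov 18.
Arrival in UTC: 06:44 + 5:00 = 11:44 on Nov 18.
Elapsed = 11:44 − 08:10 = 3 hours 34 minutes.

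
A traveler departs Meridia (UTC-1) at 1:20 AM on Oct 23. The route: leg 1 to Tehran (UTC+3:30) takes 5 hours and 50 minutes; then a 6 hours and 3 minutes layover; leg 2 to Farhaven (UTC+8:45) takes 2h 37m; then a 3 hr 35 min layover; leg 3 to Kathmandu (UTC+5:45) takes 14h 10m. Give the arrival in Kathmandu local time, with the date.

4:20 PM on Oct 24

Convert departure to UTC: 1:20 AM + 1:00 = 2:20 AM UTC on Oct 23.
Add 5 hours 50 minutes leg 1 → 8:10 AM UTC.
Add 6 hours 3 minutes layover in Tehran → 2:13 PM UTC.
Add 2 hours 37 minutes leg 2 → 4:50 PM UTC.
Add 3 hours 35 minutes layover in Farhaven → 8:25 PM UTC.
Add 14 hours 10 minutes leg 3 → 10:35 AM UTC (Oct 24).
Kathmandu is UTC+5:45, so local arrival = 10:35 AM + 5:45 = 4:20 PM on Oct 24.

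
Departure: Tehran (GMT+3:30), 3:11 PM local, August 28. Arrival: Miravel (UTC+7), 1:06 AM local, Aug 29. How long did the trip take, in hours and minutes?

6 hours 25 minutes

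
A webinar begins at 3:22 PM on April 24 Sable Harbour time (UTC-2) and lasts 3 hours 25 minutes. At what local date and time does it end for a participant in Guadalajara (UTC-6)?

Convert start to UTC: 3:22 PM + 2:00 = 5:22 PM UTC on Apr 24.
Add 3 hours 25 minutes duration → 8:47 PM UTC.
Guadalajara is UTC−6:00, so local end time = 8:47 PM − 6:00 = 2:47 PM on Apr 24.

2:47 PM on Apr 24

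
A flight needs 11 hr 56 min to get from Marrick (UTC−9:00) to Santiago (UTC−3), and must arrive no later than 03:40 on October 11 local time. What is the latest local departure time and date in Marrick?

Target arrival in UTC: 03:40 + 3:00 = 06:40 on Oct 11.
Subtract 11 hours 56 minutes → departure 18:44 UTC on Oct 10.
Marrick is UTC−9:00: 18:44 − 9:00 = 09:44 on Oct 10.

09:44 on October 10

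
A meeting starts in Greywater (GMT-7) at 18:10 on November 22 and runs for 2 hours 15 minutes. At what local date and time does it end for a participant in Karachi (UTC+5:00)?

08:25 on Nov 23

Karachi is 12:00 ahead of Greywater.
After 2 hours and 15 minutes it is 20:25 in Greywater.
Shift by the zone difference: 20:25 + 12:00 = 08:25 on Nov 23 in Karachi.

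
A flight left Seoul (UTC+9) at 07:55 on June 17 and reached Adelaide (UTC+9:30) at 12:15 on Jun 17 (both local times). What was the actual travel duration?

Departure in UTC: 07:55 − 9:00 = 22:55 on Jun 16.
Arrival in UTC: 12:15 − 9:30 = 02:45 on Jun 17.
Elapsed = 02:45 − 22:55 (+1 day) = 3 hours 50 minutes.

3 hours 50 minutes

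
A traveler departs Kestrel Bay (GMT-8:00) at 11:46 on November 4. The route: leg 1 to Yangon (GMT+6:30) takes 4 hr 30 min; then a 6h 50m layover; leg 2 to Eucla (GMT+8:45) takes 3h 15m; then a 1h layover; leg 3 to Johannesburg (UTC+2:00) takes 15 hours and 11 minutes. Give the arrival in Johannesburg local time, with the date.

Convert departure to UTC: 11:46 + 8:00 = 19:46 UTC on Nov 4.
Add 4 hours 30 minutes leg 1 → 00:16 UTC (Nov 5).
Add 6 hours 50 minutes layover in Yangon → 07:06 UTC.
Add 3 hours 15 minutes leg 2 → 10:21 UTC.
Add 1 hour layover in Eucla → 11:21 UTC.
Add 15 hours and 11 minutes leg 3 → 02:32 UTC (Nov 6).
Johannesburg is UTC+2:00, so local arrival = 02:32 + 2:00 = 04:32 on Nov 6.

04:32 on November 6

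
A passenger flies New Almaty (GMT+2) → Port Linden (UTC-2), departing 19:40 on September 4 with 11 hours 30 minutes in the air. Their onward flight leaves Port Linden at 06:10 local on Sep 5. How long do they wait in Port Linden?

3 hours

Convert departure to UTC: 19:40 − 2:00 = 17:40 UTC on Sep 4.
Add 11 hours 30 minutes flight time → 05:10 UTC (Sep 5).
Port Linden is UTC−2:00, so local arrival = 05:10 − 2:00 = 03:10 on Sep 5.
Layover = 06:10 − 03:10 = 3 hours.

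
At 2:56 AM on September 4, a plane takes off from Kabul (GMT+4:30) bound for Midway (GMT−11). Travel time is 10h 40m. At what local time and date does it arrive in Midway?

Convert departure to UTC: 2:56 AM − 4:30 = 10:26 PM UTC on Sep 3.
Add 10 hours and 40 minutes travel time → 9:06 AM UTC (Sep 4).
Midway is UTC−11:00, so local arrival = 9:06 AM − 11:00 = 10:06 PM on Sep 3.

10:06 PM on September 3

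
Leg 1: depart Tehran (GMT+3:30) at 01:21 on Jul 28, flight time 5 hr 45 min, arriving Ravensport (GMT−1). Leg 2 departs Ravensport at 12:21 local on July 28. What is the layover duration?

9 hours 45 minutes

Convert departure to UTC: 01:21 − 3:30 = 21:51 UTC on Jul 27.
Add 5 hours and 45 minutes flight time → 03:36 UTC (Jul 28).
Ravensport is UTC−1:00, so local arrival = 03:36 − 1:00 = 02:36 on Jul 28.
Layover = 12:21 − 02:36 = 9 hours 45 minutes.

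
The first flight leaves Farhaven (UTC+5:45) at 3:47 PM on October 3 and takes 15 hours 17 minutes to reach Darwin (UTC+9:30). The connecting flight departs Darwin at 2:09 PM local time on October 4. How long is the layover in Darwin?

3 hours 20 minutes

Convert departure to UTC: 3:47 PM − 5:45 = 10:02 AM UTC on Oct 3.
Add 15 hours and 17 minutes flight time → 1:19 AM UTC (Oct 4).
Darwin is UTC+9:30, so local arrival = 1:19 AM + 9:30 = 10:49 AM on Oct 4.
Layover = 2:09 PM − 10:49 AM = 3 hours 20 minutes.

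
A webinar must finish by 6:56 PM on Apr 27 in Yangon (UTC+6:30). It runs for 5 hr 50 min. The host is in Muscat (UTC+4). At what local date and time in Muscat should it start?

10:36 AM on April 27

Target end time in UTC: 6:56 PM − 6:30 = 12:26 PM on Apr 27.
Subtract 5 hours and 50 minutes → start 6:36 AM UTC on Apr 27.
Muscat is UTC+4:00: 6:36 AM + 4:00 = 10:36 AM on Apr 27.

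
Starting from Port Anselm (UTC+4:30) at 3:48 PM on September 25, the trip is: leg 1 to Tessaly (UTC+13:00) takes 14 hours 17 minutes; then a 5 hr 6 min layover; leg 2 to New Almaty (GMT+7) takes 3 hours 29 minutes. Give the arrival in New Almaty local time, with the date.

5:10 PM on September 26

Convert departure to UTC: 3:48 PM − 4:30 = 11:18 AM UTC on Sep 25.
Add 14 hours 17 minutes leg 1 → 1:35 AM UTC (Sep 26).
Add 5 hours 6 minutes layover in Tessaly → 6:41 AM UTC.
Add 3 hours 29 minutes leg 2 → 10:10 AM UTC.
New Almaty is UTC+7:00, so local arrival = 10:10 AM + 7:00 = 5:10 PM on Sep 26.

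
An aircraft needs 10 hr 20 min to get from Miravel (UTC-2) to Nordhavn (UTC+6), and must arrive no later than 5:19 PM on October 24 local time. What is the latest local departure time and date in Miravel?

10:59 PM on October 23

Target arrival in UTC: 5:19 PM − 6:00 = 11:19 AM on Oct 24.
Subtract 10 hours and 20 minutes → departure 12:59 AM UTC on Oct 24.
Miravel is UTC−2:00: 12:59 AM − 2:00 = 10:59 PM on Oct 23.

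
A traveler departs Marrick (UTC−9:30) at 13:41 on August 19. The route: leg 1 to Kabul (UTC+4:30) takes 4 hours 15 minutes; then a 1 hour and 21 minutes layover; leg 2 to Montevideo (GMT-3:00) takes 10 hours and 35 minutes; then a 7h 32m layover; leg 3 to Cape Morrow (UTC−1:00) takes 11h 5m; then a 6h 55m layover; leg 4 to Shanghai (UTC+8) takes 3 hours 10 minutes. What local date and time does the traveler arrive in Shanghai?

Convert departure to UTC: 13:41 + 9:30 = 23:11 UTC on Aug 19.
Add 4 hours 15 minutes leg 1 → 03:26 UTC (Aug 20).
Add 1 hour 21 minutes layover in Kabul → 04:47 UTC.
Add 10 hours and 35 minutes leg 2 → 15:22 UTC.
Add 7 hours 32 minutes layover in Montevideo → 22:54 UTC.
Add 11 hours and 5 minutes leg 3 → 09:59 UTC (Aug 21).
Add 6 hours 55 minutes layover in Cape Morrow → 16:54 UTC.
Add 3 hours 10 minutes leg 4 → 20:04 UTC.
Shanghai is UTC+8:00, so local arrival = 20:04 + 8:00 = 04:04 on Aug 22.

04:04 on August 22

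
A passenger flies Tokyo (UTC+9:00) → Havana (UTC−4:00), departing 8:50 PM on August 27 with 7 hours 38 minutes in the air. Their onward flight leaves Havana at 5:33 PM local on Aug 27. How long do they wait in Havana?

Convert departure to UTC: 8:50 PM − 9:00 = 11:50 AM UTC on Aug 27.
Add 7 hours and 38 minutes flight time → 7:28 PM UTC.
Havana is UTC−4:00, so local arrival = 7:28 PM − 4:00 = 3:28 PM on Aug 27.
Layover = 5:33 PM − 3:28 PM = 2 hours 5 minutes.

2 hours 5 minutes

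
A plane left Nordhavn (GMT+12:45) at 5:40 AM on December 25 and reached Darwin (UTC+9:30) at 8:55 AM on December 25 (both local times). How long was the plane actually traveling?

6 hours 30 minutes

Departure in UTC: 5:40 AM − 12:45 = 4:55 PM on Dec 24.
Arrival in UTC: 8:55 AM − 9:30 = 11:25 PM on Dec 24.
Elapsed = 11:25 PM − 4:55 PM = 6 hours 30 minutes.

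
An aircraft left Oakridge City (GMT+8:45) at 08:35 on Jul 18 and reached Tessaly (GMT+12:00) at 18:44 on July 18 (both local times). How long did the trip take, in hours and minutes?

6 hours 54 minutes

Departure in UTC: 08:35 − 8:45 = 23:50 on Jul 17.
Arrival in UTC: 18:44 − 12:00 = 06:44 on Jul 18.
Elapsed = 06:44 − 23:50 (+1 day) = 6 hours 54 minutes.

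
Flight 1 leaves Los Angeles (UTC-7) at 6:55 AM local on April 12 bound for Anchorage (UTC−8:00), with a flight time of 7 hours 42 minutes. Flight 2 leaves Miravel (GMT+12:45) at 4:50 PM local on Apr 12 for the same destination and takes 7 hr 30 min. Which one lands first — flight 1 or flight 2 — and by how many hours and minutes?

the second, by 10 hours 2 minutes

Flight 1 in UTC: 6:55 AM + 7:00 = 1:55 PM on Apr 12.
+7 hours and 42 minutes → arrive 9:37 PM UTC on Apr 12.
Flight 2 in UTC: 4:50 PM − 12:45 = 4:05 AM on Apr 12.
+7 hours 30 minutes → arrive 11:35 AM UTC on Apr 12.
Flight 2 lands earlier by 10 hours 2 minutes.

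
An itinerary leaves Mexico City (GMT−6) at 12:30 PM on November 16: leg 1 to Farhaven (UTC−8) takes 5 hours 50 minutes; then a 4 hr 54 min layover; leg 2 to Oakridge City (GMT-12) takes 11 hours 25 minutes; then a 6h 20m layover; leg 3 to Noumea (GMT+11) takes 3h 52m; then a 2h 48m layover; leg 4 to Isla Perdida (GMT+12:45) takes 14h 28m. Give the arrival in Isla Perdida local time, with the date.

8:52 AM on November 19

Convert departure to UTC: 12:30 PM + 6:00 = 6:30 PM UTC on Nov 16.
Add 5 hours and 50 minutes leg 1 → 12:20 AM UTC (Nov 17).
Add 4 hours 54 minutes layover in Farhaven → 5:14 AM UTC.
Add 11 hours 25 minutes leg 2 → 4:39 PM UTC.
Add 6 hours 20 minutes layover in Oakridge City → 10:59 PM UTC.
Add 3 hours 52 minutes leg 3 → 2:51 AM UTC (Nov 18).
Add 2 hours and 48 minutes layover in Noumea → 5:39 AM UTC.
Add 14 hours and 28 minutes leg 4 → 8:07 PM UTC.
Isla Perdida is UTC+12:45, so local arrival = 8:07 PM + 12:45 = 8:52 AM on Nov 19.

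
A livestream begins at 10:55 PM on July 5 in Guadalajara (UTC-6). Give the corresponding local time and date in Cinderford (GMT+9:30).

Cinderford is 15:30 ahead of Guadalajara.
Shift by the zone difference: 10:55 PM + 15:30 = 2:25 PM on Jul 6 in Cinderford.

2:25 PM on July 6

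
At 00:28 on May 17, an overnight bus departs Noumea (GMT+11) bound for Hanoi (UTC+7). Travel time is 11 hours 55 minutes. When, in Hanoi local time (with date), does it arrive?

08:23 on May 17

Convert departure to UTC: 00:28 − 11:00 = 13:28 UTC on May 16.
Add 11 hours 55 minutes travel time → 01:23 UTC (May 17).
Hanoi is UTC+7:00, so local arrival = 01:23 + 7:00 = 08:23 on May 17.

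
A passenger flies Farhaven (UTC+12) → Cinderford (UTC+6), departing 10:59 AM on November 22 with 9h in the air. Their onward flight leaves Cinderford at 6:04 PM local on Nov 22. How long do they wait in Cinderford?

Convert departure to UTC: 10:59 AM − 12:00 = 10:59 PM UTC on Nov 21.
Add 9 hours flight time → 7:59 AM UTC (Nov 22).
Cinderford is UTC+6:00, so local arrival = 7:59 AM + 6:00 = 1:59 PM on Nov 22.
Layover = 6:04 PM − 1:59 PM = 4 hours 5 minutes.

4 hours 5 minutes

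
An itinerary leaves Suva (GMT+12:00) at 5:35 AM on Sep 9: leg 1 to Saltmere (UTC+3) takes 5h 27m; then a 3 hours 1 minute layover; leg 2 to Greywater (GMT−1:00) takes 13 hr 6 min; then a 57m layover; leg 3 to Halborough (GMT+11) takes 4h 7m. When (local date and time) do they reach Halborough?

Convert departure to UTC: 5:35 AM − 12:00 = 5:35 PM UTC on Sep 8.
Add 5 hours and 27 minutes leg 1 → 11:02 PM UTC.
Add 3 hours and 1 minute layover in Saltmere → 2:03 AM UTC (Sep 9).
Add 13 hours and 6 minutes leg 2 → 3:09 PM UTC.
Add 57 minutes layover in Greywater → 4:06 PM UTC.
Add 4 hours 7 minutes leg 3 → 8:13 PM UTC.
Halborough is UTC+11:00, so local arrival = 8:13 PM + 11:00 = 7:13 AM on Sep 10.

7:13 AM on Sep 10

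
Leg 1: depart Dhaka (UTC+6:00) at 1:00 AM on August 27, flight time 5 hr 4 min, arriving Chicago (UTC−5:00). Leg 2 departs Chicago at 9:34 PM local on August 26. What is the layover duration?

Convert departure to UTC: 1:00 AM − 6:00 = 7:00 PM UTC on Aug 26.
Add 5 hours and 4 minutes flight time → 12:04 AM UTC (Aug 27).
Chicago is UTC−5:00, so local arrival = 12:04 AM − 5:00 = 7:04 PM on Aug 26.
Layover = 9:34 PM − 7:04 PM = 2 hours 30 minutes.

2 hours 30 minutes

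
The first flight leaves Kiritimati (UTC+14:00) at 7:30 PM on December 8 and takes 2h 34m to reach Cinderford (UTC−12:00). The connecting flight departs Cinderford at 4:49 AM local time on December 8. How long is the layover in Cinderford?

Convert departure to UTC: 7:30 PM − 14:00 = 5:30 AM UTC on Dec 8.
Add 2 hours 34 minutes flight time → 8:04 AM UTC.
Cinderford is UTC−12:00, so local arrival = 8:04 AM − 12:00 = 8:04 PM on Dec 7.
Layover = 4:49 AM − 8:04 PM (+1 day) = 8 hours 45 minutes.

8 hours 45 minutes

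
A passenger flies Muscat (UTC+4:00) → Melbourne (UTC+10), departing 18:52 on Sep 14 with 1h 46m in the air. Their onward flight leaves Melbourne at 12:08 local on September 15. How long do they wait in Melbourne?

Convert departure to UTC: 18:52 − 4:00 = 14:52 UTC on Sep 14.
Add 1 hour 46 minutes flight time → 16:38 UTC.
Melbourne is UTC+10:00, so local arrival = 16:38 + 10:00 = 02:38 on Sep 15.
Layover = 12:08 − 02:38 = 9 hours 30 minutes.

9 hours 30 minutes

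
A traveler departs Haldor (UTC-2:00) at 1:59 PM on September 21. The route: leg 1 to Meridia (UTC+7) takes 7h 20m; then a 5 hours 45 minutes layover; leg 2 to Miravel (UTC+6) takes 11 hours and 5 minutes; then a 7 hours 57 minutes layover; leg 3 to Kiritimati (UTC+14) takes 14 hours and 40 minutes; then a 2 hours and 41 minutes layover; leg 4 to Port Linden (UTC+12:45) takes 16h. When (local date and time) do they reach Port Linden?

Convert departure to UTC: 1:59 PM + 2:00 = 3:59 PM UTC on Sep 21.
Add 7 hours and 20 minutes leg 1 → 11:19 PM UTC.
Add 5 hours 45 minutes layover in Meridia → 5:04 AM UTC (Sep 22).
Add 11 hours and 5 minutes leg 2 → 4:09 PM UTC.
Add 7 hours and 57 minutes layover in Miravel → 12:06 AM UTC (Sep 23).
Add 14 hours 40 minutes leg 3 → 2:46 PM UTC.
Add 2 hours and 41 minutes layover in Kiritimati → 5:27 PM UTC.
Add 16 hours leg 4 → 9:27 AM UTC (Sep 24).
Port Linden is UTC+12:45, so local arrival = 9:27 AM + 12:45 = 10:12 PM on Sep 24.

10:12 PM on Sep 24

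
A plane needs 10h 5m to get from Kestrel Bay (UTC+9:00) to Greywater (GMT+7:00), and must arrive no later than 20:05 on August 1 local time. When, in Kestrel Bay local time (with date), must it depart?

12:00 on August 1

Target arrival in UTC: 20:05 − 7:00 = 13:05 on Aug 1.
Subtract 10 hours and 5 minutes → departure 03:00 UTC on Aug 1.
Kestrel Bay is UTC+9:00: 03:00 + 9:00 = 12:00 on Aug 1.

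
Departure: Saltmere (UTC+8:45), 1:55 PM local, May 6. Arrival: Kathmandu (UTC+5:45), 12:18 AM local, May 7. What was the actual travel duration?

Departure in UTC: 1:55 PM − 8:45 = 5:10 AM on May 6.
Arrival in UTC: 12:18 AM − 5:45 = 6:33 PM on May 6.
Elapsed = 6:33 PM − 5:10 AM = 13 hours 23 minutes.

13 hours 23 minutes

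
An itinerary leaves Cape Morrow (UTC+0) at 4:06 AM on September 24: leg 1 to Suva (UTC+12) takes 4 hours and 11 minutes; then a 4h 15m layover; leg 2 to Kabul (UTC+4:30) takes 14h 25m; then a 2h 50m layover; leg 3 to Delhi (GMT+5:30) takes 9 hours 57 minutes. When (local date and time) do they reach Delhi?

9:14 PM on September 25

Cape Morrow is at UTC+0, so departure is already 4:06 AM UTC on Sep 24.
Add 4 hours 11 minutes leg 1 → 8:17 AM UTC.
Add 4 hours 15 minutes layover in Suva → 12:32 PM UTC.
Add 14 hours 25 minutes leg 2 → 2:57 AM UTC (Sep 25).
Add 2 hours 50 minutes layover in Kabul → 5:47 AM UTC.
Add 9 hours and 57 minutes leg 3 → 3:44 PM UTC.
Delhi is UTC+5:30, so local arrival = 3:44 PM + 5:30 = 9:14 PM on Sep 25.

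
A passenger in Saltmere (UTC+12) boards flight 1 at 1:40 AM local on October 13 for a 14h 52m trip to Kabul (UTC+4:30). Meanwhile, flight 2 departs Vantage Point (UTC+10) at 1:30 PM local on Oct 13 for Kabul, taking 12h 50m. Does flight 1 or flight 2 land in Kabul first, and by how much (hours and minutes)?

Flight 1 in UTC: 1:40 AM − 12:00 = 1:40 PM on Oct 12.
+14 hours and 52 minutes → arrive 4:32 AM UTC on Oct 13.
Flight 2 in UTC: 1:30 PM − 10:00 = 3:30 AM on Oct 13.
+12 hours and 50 minutes → arrive 4:20 PM UTC on Oct 13.
Flight 1 lands earlier by 11 hours 48 minutes.

the first, by 11 hours 48 minutes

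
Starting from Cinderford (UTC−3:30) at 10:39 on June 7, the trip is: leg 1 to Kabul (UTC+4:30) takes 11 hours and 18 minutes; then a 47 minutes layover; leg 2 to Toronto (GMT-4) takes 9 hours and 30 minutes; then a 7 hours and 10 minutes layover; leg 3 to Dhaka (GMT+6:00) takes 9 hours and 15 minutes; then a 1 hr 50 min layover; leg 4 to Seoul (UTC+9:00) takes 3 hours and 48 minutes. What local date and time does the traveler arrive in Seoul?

Convert departure to UTC: 10:39 + 3:30 = 14:09 UTC on Jun 7.
Add 11 hours 18 minutes leg 1 → 01:27 UTC (Jun 8).
Add 47 minutes layover in Kabul → 02:14 UTC.
Add 9 hours 30 minutes leg 2 → 11:44 UTC.
Add 7 hours 10 minutes layover in Toronto → 18:54 UTC.
Add 9 hours 15 minutes leg 3 → 04:09 UTC (Jun 9).
Add 1 hour 50 minutes layover in Dhaka → 05:59 UTC.
Add 3 hours 48 minutes leg 4 → 09:47 UTC.
Seoul is UTC+9:00, so local arrival = 09:47 + 9:00 = 18:47 on Jun 9.

18:47 on June 9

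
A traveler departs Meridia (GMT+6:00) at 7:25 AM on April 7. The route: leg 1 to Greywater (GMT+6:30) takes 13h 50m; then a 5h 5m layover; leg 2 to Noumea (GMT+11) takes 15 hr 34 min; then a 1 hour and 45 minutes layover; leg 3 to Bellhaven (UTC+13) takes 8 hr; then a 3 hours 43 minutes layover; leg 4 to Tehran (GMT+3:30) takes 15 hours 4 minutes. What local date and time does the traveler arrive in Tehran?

Convert departure to UTC: 7:25 AM − 6:00 = 1:25 AM UTC on Apr 7.
Add 13 hours 50 minutes leg 1 → 3:15 PM UTC.
Add 5 hours and 5 minutes layover in Greywater → 8:20 PM UTC.
Add 15 hours 34 minutes leg 2 → 11:54 AM UTC (Apr 8).
Add 1 hour 45 minutes layover in Noumea → 1:39 PM UTC.
Add 8 hours leg 3 → 9:39 PM UTC.
Add 3 hours and 43 minutes layover in Bellhaven → 1:22 AM UTC (Apr 9).
Add 15 hours 4 minutes leg 4 → 4:26 PM UTC.
Tehran is UTC+3:30, so local arrival = 4:26 PM + 3:30 = 7:56 PM on Apr 9.

7:56 PM on April 9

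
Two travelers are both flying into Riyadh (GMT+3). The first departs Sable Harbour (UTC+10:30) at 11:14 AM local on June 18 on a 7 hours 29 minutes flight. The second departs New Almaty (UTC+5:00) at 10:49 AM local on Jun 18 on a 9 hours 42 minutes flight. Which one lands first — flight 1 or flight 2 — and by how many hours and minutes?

the first, by 7 hours 18 minutes

Flight 1 in UTC: 11:14 AM − 10:30 = 12:44 AM on Jun 18.
+7 hours 29 minutes → arrive 8:13 AM UTC on Jun 18.
Flight 2 in UTC: 10:49 AM − 5:00 = 5:49 AM on Jun 18.
+9 hours 42 minutes → arrive 3:31 PM UTC on Jun 18.
Flight 1 lands earlier by 7 hours 18 minutes.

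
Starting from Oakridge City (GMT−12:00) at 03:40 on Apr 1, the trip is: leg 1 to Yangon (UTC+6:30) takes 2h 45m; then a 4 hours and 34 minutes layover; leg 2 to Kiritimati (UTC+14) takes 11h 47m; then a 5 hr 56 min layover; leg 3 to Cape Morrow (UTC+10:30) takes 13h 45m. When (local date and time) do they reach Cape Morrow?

16:57 on Apr 3

Convert departure to UTC: 03:40 + 12:00 = 15:40 UTC on Apr 1.
Add 2 hours and 45 minutes leg 1 → 18:25 UTC.
Add 4 hours and 34 minutes layover in Yangon → 22:59 UTC.
Add 11 hours 47 minutes leg 2 → 10:46 UTC (Apr 2).
Add 5 hours and 56 minutes layover in Kiritimati → 16:42 UTC.
Add 13 hours and 45 minutes leg 3 → 06:27 UTC (Apr 3).
Cape Morrow is UTC+10:30, so local arrival = 06:27 + 10:30 = 16:57 on Apr 3.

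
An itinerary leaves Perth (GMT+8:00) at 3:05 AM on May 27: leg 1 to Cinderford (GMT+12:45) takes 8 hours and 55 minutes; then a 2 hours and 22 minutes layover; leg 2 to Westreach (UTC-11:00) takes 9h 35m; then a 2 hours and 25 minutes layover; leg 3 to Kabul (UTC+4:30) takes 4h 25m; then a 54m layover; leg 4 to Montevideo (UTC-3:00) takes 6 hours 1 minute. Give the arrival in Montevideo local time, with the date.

2:42 AM on May 28

Convert departure to UTC: 3:05 AM − 8:00 = 7:05 PM UTC on May 26.
Add 8 hours and 55 minutes leg 1 → 4:00 AM UTC (May 27).
Add 2 hours 22 minutes layover in Cinderford → 6:22 AM UTC.
Add 9 hours 35 minutes leg 2 → 3:57 PM UTC.
Add 2 hours and 25 minutes layover in Westreach → 6:22 PM UTC.
Add 4 hours and 25 minutes leg 3 → 10:47 PM UTC.
Add 54 minutes layover in Kabul → 11:41 PM UTC.
Add 6 hours 1 minute leg 4 → 5:42 AM UTC (May 28).
Montevideo is UTC−3:00, so local arrival = 5:42 AM − 3:00 = 2:42 AM on May 28.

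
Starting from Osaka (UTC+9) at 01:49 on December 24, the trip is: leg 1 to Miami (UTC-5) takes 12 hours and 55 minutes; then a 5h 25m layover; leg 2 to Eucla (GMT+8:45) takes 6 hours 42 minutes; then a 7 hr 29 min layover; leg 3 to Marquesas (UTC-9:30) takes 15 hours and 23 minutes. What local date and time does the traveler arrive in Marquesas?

Convert departure to UTC: 01:49 − 9:00 = 16:49 UTC on Dec 23.
Add 12 hours and 55 minutes leg 1 → 05:44 UTC (Dec 24).
Add 5 hours 25 minutes layover in Miami → 11:09 UTC.
Add 6 hours 42 minutes leg 2 → 17:51 UTC.
Add 7 hours 29 minutes layover in Eucla → 01:20 UTC (Dec 25).
Add 15 hours 23 minutes leg 3 → 16:43 UTC.
Marquesas is UTC−9:30, so local arrival = 16:43 − 9:30 = 07:13 on Dec 25.

07:13 on Dec 25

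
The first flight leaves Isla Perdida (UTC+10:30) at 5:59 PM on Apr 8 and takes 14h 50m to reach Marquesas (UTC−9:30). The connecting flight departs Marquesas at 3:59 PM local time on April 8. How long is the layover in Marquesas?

Convert departure to UTC: 5:59 PM − 10:30 = 7:29 AM UTC on Apr 8.
Add 14 hours 50 minutes flight time → 10:19 PM UTC.
Marquesas is UTC−9:30, so local arrival = 10:19 PM − 9:30 = 12:49 PM on Apr 8.
Layover = 3:59 PM − 12:49 PM = 3 hours 10 minutes.

3 hours 10 minutes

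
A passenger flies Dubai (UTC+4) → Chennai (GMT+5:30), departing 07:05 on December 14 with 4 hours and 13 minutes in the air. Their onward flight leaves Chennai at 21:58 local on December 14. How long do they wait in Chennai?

9 hours 10 minutes

Convert departure to UTC: 07:05 − 4:00 = 03:05 UTC on Dec 14.
Add 4 hours and 13 minutes flight time → 07:18 UTC.
Chennai is UTC+5:30, so local arrival = 07:18 + 5:30 = 12:48 on Dec 14.
Layover = 21:58 − 12:48 = 9 hours 10 minutes.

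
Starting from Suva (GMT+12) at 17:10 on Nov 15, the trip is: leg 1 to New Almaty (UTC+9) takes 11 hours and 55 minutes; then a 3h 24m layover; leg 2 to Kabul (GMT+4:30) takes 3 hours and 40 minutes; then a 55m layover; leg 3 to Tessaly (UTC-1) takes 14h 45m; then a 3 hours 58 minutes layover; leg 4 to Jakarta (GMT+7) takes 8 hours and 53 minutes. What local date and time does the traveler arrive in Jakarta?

Convert departure to UTC: 17:10 − 12:00 = 05:10 UTC on Nov 15.
Add 11 hours 55 minutes leg 1 → 17:05 UTC.
Add 3 hours and 24 minutes layover in New Almaty → 20:29 UTC.
Add 3 hours 40 minutes leg 2 → 00:09 UTC (Nov 16).
Add 55 minutes layover in Kabul → 01:04 UTC.
Add 14 hours and 45 minutes leg 3 → 15:49 UTC.
Add 3 hours and 58 minutes layover in Tessaly → 19:47 UTC.
Add 8 hours and 53 minutes leg 4 → 04:40 UTC (Nov 17).
Jakarta is UTC+7:00, so local arrival = 04:40 + 7:00 = 11:40 on Nov 17.

11:40 on Nov 17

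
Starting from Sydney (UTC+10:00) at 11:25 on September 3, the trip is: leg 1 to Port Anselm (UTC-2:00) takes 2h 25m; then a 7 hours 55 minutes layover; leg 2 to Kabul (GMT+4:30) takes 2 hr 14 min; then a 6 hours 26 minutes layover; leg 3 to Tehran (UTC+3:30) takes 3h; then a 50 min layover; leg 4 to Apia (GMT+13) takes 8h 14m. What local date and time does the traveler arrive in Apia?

Convert departure to UTC: 11:25 − 10:00 = 01:25 UTC on Sep 3.
Add 2 hours 25 minutes leg 1 → 03:50 UTC.
Add 7 hours 55 minutes layover in Port Anselm → 11:45 UTC.
Add 2 hours and 14 minutes leg 2 → 13:59 UTC.
Add 6 hours and 26 minutes layover in Kabul → 20:25 UTC.
Add 3 hours leg 3 → 23:25 UTC.
Add 50 minutes layover in Tehran → 00:15 UTC (Sep 4).
Add 8 hours 14 minutes leg 4 → 08:29 UTC.
Apia is UTC+13:00, so local arrival = 08:29 + 13:00 = 21:29 on Sep 4.

21:29 on September 4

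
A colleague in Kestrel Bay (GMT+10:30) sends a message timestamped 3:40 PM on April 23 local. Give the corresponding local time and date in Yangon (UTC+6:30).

Yangon is 4:00 behind Kestrel Bay.
Shift by the zone difference: 3:40 PM − 4:00 = 11:40 AM on Apr 23 in Yangon.

11:40 AM on Apr 23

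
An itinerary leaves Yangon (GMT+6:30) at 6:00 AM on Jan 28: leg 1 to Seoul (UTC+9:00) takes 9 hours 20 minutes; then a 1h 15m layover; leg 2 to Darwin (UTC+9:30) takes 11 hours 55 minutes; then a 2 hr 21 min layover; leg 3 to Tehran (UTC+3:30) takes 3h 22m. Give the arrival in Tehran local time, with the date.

Convert departure to UTC: 6:00 AM − 6:30 = 11:30 PM UTC on Jan 27.
Add 9 hours 20 minutes leg 1 → 8:50 AM UTC (Jan 28).
Add 1 hour 15 minutes layover in Seoul → 10:05 AM UTC.
Add 11 hours and 55 minutes leg 2 → 10:00 PM UTC.
Add 2 hours and 21 minutes layover in Darwin → 12:21 AM UTC (Jan 29).
Add 3 hours and 22 minutes leg 3 → 3:43 AM UTC.
Tehran is UTC+3:30, so local arrival = 3:43 AM + 3:30 = 7:13 AM on Jan 29.

7:13 AM on Jan 29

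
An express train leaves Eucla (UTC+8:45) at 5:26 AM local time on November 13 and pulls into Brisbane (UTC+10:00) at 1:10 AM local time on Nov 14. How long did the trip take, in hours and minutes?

18 hours 29 minutes

Departure in UTC: 5:26 AM − 8:45 = 8:41 PM on Nov 12.
Arrival in UTC: 1:10 AM − 10:00 = 3:10 PM on Nov 13.
Elapsed = 3:10 PM − 8:41 PM (+1 day) = 18 hours 29 minutes.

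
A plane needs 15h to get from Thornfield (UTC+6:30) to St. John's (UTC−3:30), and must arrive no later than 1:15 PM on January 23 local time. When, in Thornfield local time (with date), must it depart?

Target arrival in UTC: 1:15 PM + 3:30 = 4:45 PM on Jan 23.
Subtract 15 hours → departure 1:45 AM UTC on Jan 23.
Thornfield is UTC+6:30: 1:45 AM + 6:30 = 8:15 AM on Jan 23.

8:15 AM on Jan 23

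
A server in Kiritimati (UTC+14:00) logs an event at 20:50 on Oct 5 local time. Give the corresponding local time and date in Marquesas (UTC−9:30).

Marquesas is 23:30 behind Kiritimati.
Shift by the zone difference: 20:50 − 23:30 = 21:20 on Oct 4 in Marquesas.

21:20 on Oct 4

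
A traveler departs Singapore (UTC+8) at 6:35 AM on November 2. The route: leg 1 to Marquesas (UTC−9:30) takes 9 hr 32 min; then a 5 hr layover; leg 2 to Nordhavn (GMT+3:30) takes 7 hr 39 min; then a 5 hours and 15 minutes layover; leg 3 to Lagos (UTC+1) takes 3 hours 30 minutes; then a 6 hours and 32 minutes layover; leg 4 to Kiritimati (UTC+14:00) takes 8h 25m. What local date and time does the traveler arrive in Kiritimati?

10:28 AM on November 4

Convert departure to UTC: 6:35 AM − 8:00 = 10:35 PM UTC on Nov 1.
Add 9 hours and 32 minutes leg 1 → 8:07 AM UTC (Nov 2).
Add 5 hours layover in Marquesas → 1:07 PM UTC.
Add 7 hours 39 minutes leg 2 → 8:46 PM UTC.
Add 5 hours 15 minutes layover in Nordhavn → 2:01 AM UTC (Nov 3).
Add 3 hours 30 minutes leg 3 → 5:31 AM UTC.
Add 6 hours 32 minutes layover in Lagos → 12:03 PM UTC.
Add 8 hours 25 minutes leg 4 → 8:28 PM UTC.
Kiritimati is UTC+14:00, so local arrival = 8:28 PM + 14:00 = 10:28 AM on Nov 4.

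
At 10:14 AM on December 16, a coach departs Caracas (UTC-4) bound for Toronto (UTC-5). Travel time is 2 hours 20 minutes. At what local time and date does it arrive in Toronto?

Convert departure to UTC: 10:14 AM + 4:00 = 2:14 PM UTC on Dec 16.
Add 2 hours 20 minutes travel time → 4:34 PM UTC.
Toronto is UTC−5:00, so local arrival = 4:34 PM − 5:00 = 11:34 AM on Dec 16.

11:34 AM on December 16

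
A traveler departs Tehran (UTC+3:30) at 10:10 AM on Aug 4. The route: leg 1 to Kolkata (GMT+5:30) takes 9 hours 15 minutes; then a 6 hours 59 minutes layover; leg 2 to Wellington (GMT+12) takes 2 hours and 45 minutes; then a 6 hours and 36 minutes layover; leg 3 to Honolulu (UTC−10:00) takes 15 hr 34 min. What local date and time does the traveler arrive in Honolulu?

Convert departure to UTC: 10:10 AM − 3:30 = 6:40 AM UTC on Aug 4.
Add 9 hours 15 minutes leg 1 → 3:55 PM UTC.
Add 6 hours and 59 minutes layover in Kolkata → 10:54 PM UTC.
Add 2 hours and 45 minutes leg 2 → 1:39 AM UTC (Aug 5).
Add 6 hours 36 minutes layover in Wellington → 8:15 AM UTC.
Add 15 hours 34 minutes leg 3 → 11:49 PM UTC.
Honolulu is UTC−10:00, so local arrival = 11:49 PM − 10:00 = 1:49 PM on Aug 5.

1:49 PM on Aug 5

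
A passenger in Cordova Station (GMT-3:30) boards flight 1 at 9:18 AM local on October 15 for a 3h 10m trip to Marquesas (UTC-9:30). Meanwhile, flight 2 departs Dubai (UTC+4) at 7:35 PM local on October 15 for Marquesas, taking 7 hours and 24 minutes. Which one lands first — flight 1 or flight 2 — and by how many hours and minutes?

the first, by 7 hours 1 minute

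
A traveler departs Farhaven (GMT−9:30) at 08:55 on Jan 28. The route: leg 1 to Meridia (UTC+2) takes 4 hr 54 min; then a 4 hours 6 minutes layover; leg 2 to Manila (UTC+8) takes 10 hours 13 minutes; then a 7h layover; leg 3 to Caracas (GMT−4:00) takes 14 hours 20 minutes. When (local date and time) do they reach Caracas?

Convert departure to UTC: 08:55 + 9:30 = 18:25 UTC on Jan 28.
Add 4 hours and 54 minutes leg 1 → 23:19 UTC.
Add 4 hours and 6 minutes layover in Meridia → 03:25 UTC (Jan 29).
Add 10 hours and 13 minutes leg 2 → 13:38 UTC.
Add 7 hours layover in Manila → 20:38 UTC.
Add 14 hours and 20 minutes leg 3 → 10:58 UTC (Jan 30).
Caracas is UTC−4:00, so local arrival = 10:58 − 4:00 = 06:58 on Jan 30.

06:58 on January 30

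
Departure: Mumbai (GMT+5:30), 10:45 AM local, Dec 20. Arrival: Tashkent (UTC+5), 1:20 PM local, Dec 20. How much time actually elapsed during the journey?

3 hours 5 minutes

Departure in UTC: 10:45 AM − 5:30 = 5:15 AM on Dec 20.
Arrival in UTC: 1:20 PM − 5:00 = 8:20 AM on Dec 20.
Elapsed = 8:20 AM − 5:15 AM = 3 hours 5 minutes.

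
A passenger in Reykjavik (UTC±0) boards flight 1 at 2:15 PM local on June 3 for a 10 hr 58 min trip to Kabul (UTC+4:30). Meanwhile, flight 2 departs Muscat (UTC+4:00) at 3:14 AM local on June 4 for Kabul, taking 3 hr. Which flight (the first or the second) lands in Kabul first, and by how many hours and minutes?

the first, by 1 hour 1 minute

Flight 1 departs at 2:15 PM UTC (Jun 3).
+10 hours 58 minutes → arrive 1:13 AM UTC on Jun 4.
Flight 2 in UTC: 3:14 AM − 4:00 = 11:14 PM on Jun 3.
+3 hours → arrive 2:14 AM UTC on Jun 4.
Flight 1 lands earlier by 1 hour 1 minute.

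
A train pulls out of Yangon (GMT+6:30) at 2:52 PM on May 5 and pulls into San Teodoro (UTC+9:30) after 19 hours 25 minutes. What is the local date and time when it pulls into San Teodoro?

San Teodoro is 3:00 ahead of Yangon.
After 19 hours 25 minutes it is 10:17 AM (May 6) in Yangon.
Shift by the zone difference: 10:17 AM + 3:00 = 1:17 PM on May 6 in San Teodoro.

1:17 PM on May 6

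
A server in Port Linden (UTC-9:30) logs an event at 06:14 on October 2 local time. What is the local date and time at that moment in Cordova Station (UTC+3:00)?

Cordova Station is 12:30 ahead of Port Linden.
Shift by the zone difference: 06:14 + 12:30 = 18:44 on Oct 2 in Cordova Station.

18:44 on October 2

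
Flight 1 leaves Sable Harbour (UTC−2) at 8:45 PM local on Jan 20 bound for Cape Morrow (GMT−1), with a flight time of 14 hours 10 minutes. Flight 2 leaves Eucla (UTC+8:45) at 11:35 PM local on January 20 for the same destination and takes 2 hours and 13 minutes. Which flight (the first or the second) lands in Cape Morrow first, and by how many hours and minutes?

Flight 1 in UTC: 8:45 PM + 2:00 = 10:45 PM on Jan 20.
+14 hours 10 minutes → arrive 12:55 PM UTC on Jan 21.
Flight 2 in UTC: 11:35 PM − 8:45 = 2:50 PM on Jan 20.
+2 hours and 13 minutes → arrive 5:03 PM UTC on Jan 20.
Flight 2 lands earlier by 19 hours 52 minutes.

the second, by 19 hours 52 minutes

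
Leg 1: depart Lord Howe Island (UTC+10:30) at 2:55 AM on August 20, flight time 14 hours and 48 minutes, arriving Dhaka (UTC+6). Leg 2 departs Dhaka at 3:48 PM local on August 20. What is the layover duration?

Convert departure to UTC: 2:55 AM − 10:30 = 4:25 PM UTC on Aug 19.
Add 14 hours and 48 minutes flight time → 7:13 AM UTC (Aug 20).
Dhaka is UTC+6:00, so local arrival = 7:13 AM + 6:00 = 1:13 PM on Aug 20.
Layover = 3:48 PM − 1:13 PM = 2 hours 35 minutes.

2 hours 35 minutes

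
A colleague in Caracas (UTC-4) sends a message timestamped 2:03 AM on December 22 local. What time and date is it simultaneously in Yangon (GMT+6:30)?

In UTC: 2:03 AM + 4:00 = 6:03 AM on Dec 22.
Yangon is UTC+6:30: 6:03 AM + 6:30 = 12:33 PM on Dec 22.

12:33 PM on Dec 22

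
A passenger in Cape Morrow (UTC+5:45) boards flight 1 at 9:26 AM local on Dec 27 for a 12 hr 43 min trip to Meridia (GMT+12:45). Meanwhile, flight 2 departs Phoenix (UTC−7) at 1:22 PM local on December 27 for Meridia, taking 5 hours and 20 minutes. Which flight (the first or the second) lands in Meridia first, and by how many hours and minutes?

the first, by 9 hours 18 minutes

Flight 1 in UTC: 9:26 AM − 5:45 = 3:41 AM on Dec 27.
+12 hours and 43 minutes → arrive 4:24 PM UTC on Dec 27.
Flight 2 in UTC: 1:22 PM + 7:00 = 8:22 PM on Dec 27.
+5 hours and 20 minutes → arrive 1:42 AM UTC on Dec 28.
Flight 1 lands earlier by 9 hours 18 minutes.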